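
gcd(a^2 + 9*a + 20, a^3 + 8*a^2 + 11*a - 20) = a^2 + 9*a + 20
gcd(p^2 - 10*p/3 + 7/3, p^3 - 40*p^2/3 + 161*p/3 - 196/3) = p - 7/3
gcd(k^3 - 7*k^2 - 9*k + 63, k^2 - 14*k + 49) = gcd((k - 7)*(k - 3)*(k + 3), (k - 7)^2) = k - 7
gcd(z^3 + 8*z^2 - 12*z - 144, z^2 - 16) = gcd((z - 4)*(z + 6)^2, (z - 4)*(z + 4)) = z - 4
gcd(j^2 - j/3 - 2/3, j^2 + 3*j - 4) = j - 1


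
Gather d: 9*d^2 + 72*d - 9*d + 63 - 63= 9*d^2 + 63*d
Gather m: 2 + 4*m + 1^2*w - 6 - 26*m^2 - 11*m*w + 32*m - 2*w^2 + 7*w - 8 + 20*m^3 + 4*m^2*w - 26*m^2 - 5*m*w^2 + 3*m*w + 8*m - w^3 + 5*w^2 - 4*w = 20*m^3 + m^2*(4*w - 52) + m*(-5*w^2 - 8*w + 44) - w^3 + 3*w^2 + 4*w - 12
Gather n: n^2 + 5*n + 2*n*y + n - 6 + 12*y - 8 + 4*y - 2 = n^2 + n*(2*y + 6) + 16*y - 16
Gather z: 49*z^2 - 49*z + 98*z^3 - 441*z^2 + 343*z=98*z^3 - 392*z^2 + 294*z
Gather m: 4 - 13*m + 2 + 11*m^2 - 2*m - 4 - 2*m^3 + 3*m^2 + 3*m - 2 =-2*m^3 + 14*m^2 - 12*m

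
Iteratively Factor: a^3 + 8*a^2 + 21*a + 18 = (a + 3)*(a^2 + 5*a + 6) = (a + 2)*(a + 3)*(a + 3)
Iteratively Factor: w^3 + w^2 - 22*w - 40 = (w + 4)*(w^2 - 3*w - 10) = (w + 2)*(w + 4)*(w - 5)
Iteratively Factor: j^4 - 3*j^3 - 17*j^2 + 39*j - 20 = (j - 1)*(j^3 - 2*j^2 - 19*j + 20) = (j - 1)^2*(j^2 - j - 20) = (j - 1)^2*(j + 4)*(j - 5)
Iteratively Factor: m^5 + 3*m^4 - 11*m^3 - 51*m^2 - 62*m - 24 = (m + 1)*(m^4 + 2*m^3 - 13*m^2 - 38*m - 24) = (m + 1)^2*(m^3 + m^2 - 14*m - 24) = (m + 1)^2*(m + 3)*(m^2 - 2*m - 8) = (m - 4)*(m + 1)^2*(m + 3)*(m + 2)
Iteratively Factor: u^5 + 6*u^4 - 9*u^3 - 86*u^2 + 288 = (u - 2)*(u^4 + 8*u^3 + 7*u^2 - 72*u - 144) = (u - 2)*(u + 4)*(u^3 + 4*u^2 - 9*u - 36) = (u - 2)*(u + 4)^2*(u^2 - 9) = (u - 3)*(u - 2)*(u + 4)^2*(u + 3)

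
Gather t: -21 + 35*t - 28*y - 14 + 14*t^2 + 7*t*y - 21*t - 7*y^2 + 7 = 14*t^2 + t*(7*y + 14) - 7*y^2 - 28*y - 28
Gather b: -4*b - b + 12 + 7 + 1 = 20 - 5*b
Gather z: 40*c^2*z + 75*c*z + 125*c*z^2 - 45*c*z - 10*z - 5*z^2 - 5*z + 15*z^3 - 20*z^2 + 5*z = 15*z^3 + z^2*(125*c - 25) + z*(40*c^2 + 30*c - 10)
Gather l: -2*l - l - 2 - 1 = -3*l - 3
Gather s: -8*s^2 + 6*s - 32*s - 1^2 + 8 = -8*s^2 - 26*s + 7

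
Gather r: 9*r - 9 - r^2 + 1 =-r^2 + 9*r - 8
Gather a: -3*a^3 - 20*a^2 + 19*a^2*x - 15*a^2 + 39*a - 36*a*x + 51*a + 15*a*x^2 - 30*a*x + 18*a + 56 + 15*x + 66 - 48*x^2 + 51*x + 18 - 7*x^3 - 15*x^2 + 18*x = -3*a^3 + a^2*(19*x - 35) + a*(15*x^2 - 66*x + 108) - 7*x^3 - 63*x^2 + 84*x + 140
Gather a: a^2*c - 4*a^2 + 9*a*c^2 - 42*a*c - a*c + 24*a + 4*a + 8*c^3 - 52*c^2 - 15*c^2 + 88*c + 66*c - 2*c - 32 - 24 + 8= a^2*(c - 4) + a*(9*c^2 - 43*c + 28) + 8*c^3 - 67*c^2 + 152*c - 48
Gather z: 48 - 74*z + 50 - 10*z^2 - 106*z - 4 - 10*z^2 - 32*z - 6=-20*z^2 - 212*z + 88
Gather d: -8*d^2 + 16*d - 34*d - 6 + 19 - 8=-8*d^2 - 18*d + 5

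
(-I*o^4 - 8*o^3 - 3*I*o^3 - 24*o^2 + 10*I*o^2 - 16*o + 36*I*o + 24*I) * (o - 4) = -I*o^5 - 8*o^4 + I*o^4 + 8*o^3 + 22*I*o^3 + 80*o^2 - 4*I*o^2 + 64*o - 120*I*o - 96*I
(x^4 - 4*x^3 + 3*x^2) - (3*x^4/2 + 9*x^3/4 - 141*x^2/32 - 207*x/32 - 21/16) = -x^4/2 - 25*x^3/4 + 237*x^2/32 + 207*x/32 + 21/16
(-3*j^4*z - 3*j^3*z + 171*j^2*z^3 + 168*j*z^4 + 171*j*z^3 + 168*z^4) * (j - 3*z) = -3*j^5*z + 9*j^4*z^2 - 3*j^4*z + 171*j^3*z^3 + 9*j^3*z^2 - 345*j^2*z^4 + 171*j^2*z^3 - 504*j*z^5 - 345*j*z^4 - 504*z^5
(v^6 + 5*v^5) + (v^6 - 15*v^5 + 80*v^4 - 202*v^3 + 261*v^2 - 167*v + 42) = 2*v^6 - 10*v^5 + 80*v^4 - 202*v^3 + 261*v^2 - 167*v + 42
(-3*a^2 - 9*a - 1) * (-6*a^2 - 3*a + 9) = 18*a^4 + 63*a^3 + 6*a^2 - 78*a - 9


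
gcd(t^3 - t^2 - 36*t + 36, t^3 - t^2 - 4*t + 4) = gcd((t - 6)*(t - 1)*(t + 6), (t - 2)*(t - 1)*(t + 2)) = t - 1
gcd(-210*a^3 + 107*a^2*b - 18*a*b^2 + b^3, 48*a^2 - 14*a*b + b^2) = 6*a - b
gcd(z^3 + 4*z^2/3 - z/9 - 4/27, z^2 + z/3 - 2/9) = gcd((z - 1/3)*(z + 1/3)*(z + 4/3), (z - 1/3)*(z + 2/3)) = z - 1/3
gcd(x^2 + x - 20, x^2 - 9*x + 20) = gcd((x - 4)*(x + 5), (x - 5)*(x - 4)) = x - 4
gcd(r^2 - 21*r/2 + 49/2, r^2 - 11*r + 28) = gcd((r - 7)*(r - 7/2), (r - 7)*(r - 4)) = r - 7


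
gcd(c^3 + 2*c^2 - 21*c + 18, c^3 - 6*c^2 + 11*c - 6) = c^2 - 4*c + 3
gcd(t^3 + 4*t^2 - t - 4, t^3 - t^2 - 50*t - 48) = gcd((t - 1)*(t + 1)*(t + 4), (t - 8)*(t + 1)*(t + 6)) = t + 1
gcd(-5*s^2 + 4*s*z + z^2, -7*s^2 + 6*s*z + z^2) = -s + z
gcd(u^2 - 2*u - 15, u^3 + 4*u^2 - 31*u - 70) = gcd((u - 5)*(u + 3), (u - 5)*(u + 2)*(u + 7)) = u - 5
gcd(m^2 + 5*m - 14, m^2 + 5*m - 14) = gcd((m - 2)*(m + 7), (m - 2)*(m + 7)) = m^2 + 5*m - 14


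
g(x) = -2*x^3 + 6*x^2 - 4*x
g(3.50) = -26.25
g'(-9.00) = -598.00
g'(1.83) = -2.13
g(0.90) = -0.20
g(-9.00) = 1980.00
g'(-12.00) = -1012.00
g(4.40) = -71.81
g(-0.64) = 5.54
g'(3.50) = -35.50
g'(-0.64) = -14.14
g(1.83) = 0.52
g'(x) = -6*x^2 + 12*x - 4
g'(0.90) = 1.94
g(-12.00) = 4368.00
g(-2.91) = 111.73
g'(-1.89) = -48.11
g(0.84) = -0.31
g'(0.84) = 1.85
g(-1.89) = 42.50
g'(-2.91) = -89.73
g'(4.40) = -67.36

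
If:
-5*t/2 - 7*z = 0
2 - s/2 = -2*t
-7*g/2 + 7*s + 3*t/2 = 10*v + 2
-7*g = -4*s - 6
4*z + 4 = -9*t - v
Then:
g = 17622/9527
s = 2364/1361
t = -770/1361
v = 386/1361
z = 275/1361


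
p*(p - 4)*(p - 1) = p^3 - 5*p^2 + 4*p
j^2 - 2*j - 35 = (j - 7)*(j + 5)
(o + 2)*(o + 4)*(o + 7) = o^3 + 13*o^2 + 50*o + 56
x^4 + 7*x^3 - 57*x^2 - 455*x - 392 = (x - 8)*(x + 1)*(x + 7)^2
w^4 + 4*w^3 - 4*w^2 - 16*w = w*(w - 2)*(w + 2)*(w + 4)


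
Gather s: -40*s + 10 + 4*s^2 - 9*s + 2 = 4*s^2 - 49*s + 12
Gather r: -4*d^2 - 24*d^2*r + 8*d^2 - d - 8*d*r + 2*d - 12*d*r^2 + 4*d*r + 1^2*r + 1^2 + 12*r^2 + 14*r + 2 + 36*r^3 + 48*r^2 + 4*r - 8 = 4*d^2 + d + 36*r^3 + r^2*(60 - 12*d) + r*(-24*d^2 - 4*d + 19) - 5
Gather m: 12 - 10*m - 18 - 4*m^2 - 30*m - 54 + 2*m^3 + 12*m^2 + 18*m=2*m^3 + 8*m^2 - 22*m - 60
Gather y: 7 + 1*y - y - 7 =0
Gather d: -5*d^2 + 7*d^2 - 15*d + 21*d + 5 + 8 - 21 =2*d^2 + 6*d - 8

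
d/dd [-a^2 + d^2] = 2*d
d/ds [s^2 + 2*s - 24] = 2*s + 2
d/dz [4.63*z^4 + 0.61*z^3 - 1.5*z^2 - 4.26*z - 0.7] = 18.52*z^3 + 1.83*z^2 - 3.0*z - 4.26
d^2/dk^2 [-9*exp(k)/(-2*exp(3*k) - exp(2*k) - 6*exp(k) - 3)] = 9*(8*(3*exp(2*k) + exp(k) + 3)^2*exp(2*k) - 2*(15*exp(2*k) + 4*exp(k) + 9)*(2*exp(3*k) + exp(2*k) + 6*exp(k) + 3)*exp(k) + (2*exp(3*k) + exp(2*k) + 6*exp(k) + 3)^2)*exp(k)/(2*exp(3*k) + exp(2*k) + 6*exp(k) + 3)^3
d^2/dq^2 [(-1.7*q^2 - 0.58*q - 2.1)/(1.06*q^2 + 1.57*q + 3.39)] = (1.77635683940025e-15*q^4 + 4.354904*q^3 + 22.49532*q^2 - 8.46388799999999*q - 28.159572)/(1.191016*q^6 + 5.292156*q^5 + 19.265394*q^4 + 37.719721*q^3 + 61.612911*q^2 + 54.127791*q + 38.958219)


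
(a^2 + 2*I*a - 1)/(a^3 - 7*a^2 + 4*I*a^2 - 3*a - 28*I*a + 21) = (a + I)/(a^2 + a*(-7 + 3*I) - 21*I)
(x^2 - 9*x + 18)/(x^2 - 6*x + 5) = (x^2 - 9*x + 18)/(x^2 - 6*x + 5)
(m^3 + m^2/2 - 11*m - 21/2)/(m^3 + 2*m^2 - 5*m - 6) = (m - 7/2)/(m - 2)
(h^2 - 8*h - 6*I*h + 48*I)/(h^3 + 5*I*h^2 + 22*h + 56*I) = (h^2 - 8*h - 6*I*h + 48*I)/(h^3 + 5*I*h^2 + 22*h + 56*I)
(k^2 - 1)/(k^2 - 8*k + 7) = (k + 1)/(k - 7)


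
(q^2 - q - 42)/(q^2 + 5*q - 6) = (q - 7)/(q - 1)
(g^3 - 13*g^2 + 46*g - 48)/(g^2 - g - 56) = (g^2 - 5*g + 6)/(g + 7)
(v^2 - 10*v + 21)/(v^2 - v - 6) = (v - 7)/(v + 2)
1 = 1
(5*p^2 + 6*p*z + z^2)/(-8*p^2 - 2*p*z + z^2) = (5*p^2 + 6*p*z + z^2)/(-8*p^2 - 2*p*z + z^2)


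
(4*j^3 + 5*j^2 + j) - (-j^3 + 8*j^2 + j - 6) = 5*j^3 - 3*j^2 + 6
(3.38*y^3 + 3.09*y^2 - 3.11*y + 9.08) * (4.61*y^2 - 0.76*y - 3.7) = 15.5818*y^5 + 11.6761*y^4 - 29.1915*y^3 + 32.7894*y^2 + 4.6062*y - 33.596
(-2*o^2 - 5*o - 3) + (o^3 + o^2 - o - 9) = o^3 - o^2 - 6*o - 12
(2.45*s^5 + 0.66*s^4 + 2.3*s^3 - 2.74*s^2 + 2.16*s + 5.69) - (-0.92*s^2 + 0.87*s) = 2.45*s^5 + 0.66*s^4 + 2.3*s^3 - 1.82*s^2 + 1.29*s + 5.69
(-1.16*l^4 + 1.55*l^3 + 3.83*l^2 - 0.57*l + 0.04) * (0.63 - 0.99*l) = 1.1484*l^5 - 2.2653*l^4 - 2.8152*l^3 + 2.9772*l^2 - 0.3987*l + 0.0252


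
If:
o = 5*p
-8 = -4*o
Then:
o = 2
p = 2/5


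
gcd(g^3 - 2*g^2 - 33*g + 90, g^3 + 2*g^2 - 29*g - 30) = g^2 + g - 30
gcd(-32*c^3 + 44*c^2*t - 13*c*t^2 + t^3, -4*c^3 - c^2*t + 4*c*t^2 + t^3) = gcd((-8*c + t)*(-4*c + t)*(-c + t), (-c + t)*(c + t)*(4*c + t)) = -c + t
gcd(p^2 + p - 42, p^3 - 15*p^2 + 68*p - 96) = 1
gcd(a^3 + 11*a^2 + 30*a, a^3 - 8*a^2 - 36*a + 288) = a + 6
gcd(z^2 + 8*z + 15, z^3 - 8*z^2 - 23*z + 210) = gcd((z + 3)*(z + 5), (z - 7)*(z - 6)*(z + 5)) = z + 5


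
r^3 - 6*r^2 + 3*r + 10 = (r - 5)*(r - 2)*(r + 1)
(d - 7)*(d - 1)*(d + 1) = d^3 - 7*d^2 - d + 7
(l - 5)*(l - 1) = l^2 - 6*l + 5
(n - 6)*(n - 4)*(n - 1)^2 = n^4 - 12*n^3 + 45*n^2 - 58*n + 24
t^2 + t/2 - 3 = (t - 3/2)*(t + 2)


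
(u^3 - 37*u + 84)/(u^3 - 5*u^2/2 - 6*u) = 2*(u^2 + 4*u - 21)/(u*(2*u + 3))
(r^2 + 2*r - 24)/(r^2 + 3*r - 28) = (r + 6)/(r + 7)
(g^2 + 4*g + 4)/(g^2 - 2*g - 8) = (g + 2)/(g - 4)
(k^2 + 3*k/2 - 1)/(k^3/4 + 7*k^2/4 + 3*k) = 2*(2*k^2 + 3*k - 2)/(k*(k^2 + 7*k + 12))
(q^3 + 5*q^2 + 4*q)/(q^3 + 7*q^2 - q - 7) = q*(q + 4)/(q^2 + 6*q - 7)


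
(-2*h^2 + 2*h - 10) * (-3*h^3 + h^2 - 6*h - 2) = 6*h^5 - 8*h^4 + 44*h^3 - 18*h^2 + 56*h + 20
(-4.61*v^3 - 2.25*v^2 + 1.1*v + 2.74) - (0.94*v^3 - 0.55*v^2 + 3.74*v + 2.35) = -5.55*v^3 - 1.7*v^2 - 2.64*v + 0.39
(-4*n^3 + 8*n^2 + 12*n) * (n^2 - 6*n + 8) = -4*n^5 + 32*n^4 - 68*n^3 - 8*n^2 + 96*n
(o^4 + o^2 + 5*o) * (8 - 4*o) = -4*o^5 + 8*o^4 - 4*o^3 - 12*o^2 + 40*o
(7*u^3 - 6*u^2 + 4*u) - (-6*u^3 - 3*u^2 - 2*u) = 13*u^3 - 3*u^2 + 6*u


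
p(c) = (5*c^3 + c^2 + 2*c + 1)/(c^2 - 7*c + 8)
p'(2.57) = -15.53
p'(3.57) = -49.12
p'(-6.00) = 3.45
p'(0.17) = 0.60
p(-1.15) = -0.44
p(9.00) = 144.04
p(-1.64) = -0.98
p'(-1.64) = 1.31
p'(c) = (7 - 2*c)*(5*c^3 + c^2 + 2*c + 1)/(c^2 - 7*c + 8)^2 + (15*c^2 + 2*c + 2)/(c^2 - 7*c + 8)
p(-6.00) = -12.27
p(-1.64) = -0.98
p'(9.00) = -13.44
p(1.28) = 23.12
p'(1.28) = 194.26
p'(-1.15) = 0.89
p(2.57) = -28.84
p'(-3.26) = 2.41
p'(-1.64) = 1.31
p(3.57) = -58.51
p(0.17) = 0.20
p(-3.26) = -4.06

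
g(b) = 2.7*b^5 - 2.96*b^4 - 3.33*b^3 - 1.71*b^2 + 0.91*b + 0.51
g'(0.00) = 0.91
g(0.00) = 0.51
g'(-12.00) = 298998.91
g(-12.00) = -727727.37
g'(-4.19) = 4871.73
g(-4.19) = -4187.55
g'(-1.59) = 114.97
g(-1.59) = -38.23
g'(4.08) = 2757.40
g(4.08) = 1981.93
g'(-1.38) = 66.68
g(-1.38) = -19.50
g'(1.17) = -10.43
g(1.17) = -5.73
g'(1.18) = -10.32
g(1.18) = -5.83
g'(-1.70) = 148.78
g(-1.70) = -52.68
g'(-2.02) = 289.42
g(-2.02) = -120.95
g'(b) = 13.5*b^4 - 11.84*b^3 - 9.99*b^2 - 3.42*b + 0.91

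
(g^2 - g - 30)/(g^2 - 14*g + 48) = (g + 5)/(g - 8)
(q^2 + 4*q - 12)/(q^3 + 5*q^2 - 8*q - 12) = 1/(q + 1)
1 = 1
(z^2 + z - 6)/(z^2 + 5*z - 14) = (z + 3)/(z + 7)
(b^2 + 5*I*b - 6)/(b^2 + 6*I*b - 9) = (b + 2*I)/(b + 3*I)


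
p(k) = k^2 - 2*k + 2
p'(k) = 2*k - 2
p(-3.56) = 21.79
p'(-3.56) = -9.12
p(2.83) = 4.35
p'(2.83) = 3.66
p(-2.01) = 10.06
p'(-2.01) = -6.02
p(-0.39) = 2.93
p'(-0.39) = -2.78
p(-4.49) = 31.14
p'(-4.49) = -10.98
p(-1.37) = 6.62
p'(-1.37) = -4.74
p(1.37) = 1.14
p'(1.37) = 0.74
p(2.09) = 2.19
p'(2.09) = 2.18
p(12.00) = 122.00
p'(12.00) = 22.00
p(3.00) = 5.00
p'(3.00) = 4.00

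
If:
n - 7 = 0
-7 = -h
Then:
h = 7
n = 7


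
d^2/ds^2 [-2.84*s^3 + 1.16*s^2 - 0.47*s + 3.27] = 2.32 - 17.04*s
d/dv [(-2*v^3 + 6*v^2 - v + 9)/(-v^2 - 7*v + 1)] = (2*v^4 + 28*v^3 - 49*v^2 + 30*v + 62)/(v^4 + 14*v^3 + 47*v^2 - 14*v + 1)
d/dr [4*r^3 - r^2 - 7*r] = 12*r^2 - 2*r - 7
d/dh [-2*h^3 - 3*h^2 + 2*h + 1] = -6*h^2 - 6*h + 2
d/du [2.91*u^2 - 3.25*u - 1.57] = 5.82*u - 3.25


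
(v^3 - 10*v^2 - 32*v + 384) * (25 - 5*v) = -5*v^4 + 75*v^3 - 90*v^2 - 2720*v + 9600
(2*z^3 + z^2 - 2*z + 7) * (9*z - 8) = 18*z^4 - 7*z^3 - 26*z^2 + 79*z - 56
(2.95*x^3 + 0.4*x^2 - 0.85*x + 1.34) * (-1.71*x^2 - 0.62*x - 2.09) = -5.0445*x^5 - 2.513*x^4 - 4.96*x^3 - 2.6004*x^2 + 0.9457*x - 2.8006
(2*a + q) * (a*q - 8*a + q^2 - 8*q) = 2*a^2*q - 16*a^2 + 3*a*q^2 - 24*a*q + q^3 - 8*q^2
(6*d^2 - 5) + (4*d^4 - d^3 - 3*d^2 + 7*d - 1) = 4*d^4 - d^3 + 3*d^2 + 7*d - 6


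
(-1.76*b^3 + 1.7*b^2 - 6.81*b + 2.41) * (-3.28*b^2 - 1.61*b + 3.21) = 5.7728*b^5 - 2.7424*b^4 + 13.9502*b^3 + 8.5163*b^2 - 25.7402*b + 7.7361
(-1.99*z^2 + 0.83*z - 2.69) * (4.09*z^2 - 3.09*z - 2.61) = -8.1391*z^4 + 9.5438*z^3 - 8.3729*z^2 + 6.1458*z + 7.0209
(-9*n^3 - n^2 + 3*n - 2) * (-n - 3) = 9*n^4 + 28*n^3 - 7*n + 6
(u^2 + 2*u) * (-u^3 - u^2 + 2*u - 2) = -u^5 - 3*u^4 + 2*u^2 - 4*u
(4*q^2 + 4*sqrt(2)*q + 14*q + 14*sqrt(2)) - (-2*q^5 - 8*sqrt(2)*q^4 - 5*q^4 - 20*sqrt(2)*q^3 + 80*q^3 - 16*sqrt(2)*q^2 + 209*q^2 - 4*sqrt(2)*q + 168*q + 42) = 2*q^5 + 5*q^4 + 8*sqrt(2)*q^4 - 80*q^3 + 20*sqrt(2)*q^3 - 205*q^2 + 16*sqrt(2)*q^2 - 154*q + 8*sqrt(2)*q - 42 + 14*sqrt(2)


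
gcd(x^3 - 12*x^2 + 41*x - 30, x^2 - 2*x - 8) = 1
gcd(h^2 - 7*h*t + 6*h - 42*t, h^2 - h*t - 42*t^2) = -h + 7*t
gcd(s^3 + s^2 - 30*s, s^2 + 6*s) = s^2 + 6*s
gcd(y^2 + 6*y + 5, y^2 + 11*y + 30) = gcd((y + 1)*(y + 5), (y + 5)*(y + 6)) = y + 5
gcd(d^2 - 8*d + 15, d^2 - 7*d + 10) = d - 5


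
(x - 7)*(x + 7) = x^2 - 49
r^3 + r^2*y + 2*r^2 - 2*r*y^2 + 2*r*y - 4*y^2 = (r + 2)*(r - y)*(r + 2*y)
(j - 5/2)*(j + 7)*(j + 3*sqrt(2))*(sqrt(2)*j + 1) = sqrt(2)*j^4 + 9*sqrt(2)*j^3/2 + 7*j^3 - 29*sqrt(2)*j^2/2 + 63*j^2/2 - 245*j/2 + 27*sqrt(2)*j/2 - 105*sqrt(2)/2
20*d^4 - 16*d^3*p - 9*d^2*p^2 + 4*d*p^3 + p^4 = (-2*d + p)*(-d + p)*(2*d + p)*(5*d + p)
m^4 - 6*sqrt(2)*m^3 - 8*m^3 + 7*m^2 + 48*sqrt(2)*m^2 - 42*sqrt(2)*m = m*(m - 7)*(m - 1)*(m - 6*sqrt(2))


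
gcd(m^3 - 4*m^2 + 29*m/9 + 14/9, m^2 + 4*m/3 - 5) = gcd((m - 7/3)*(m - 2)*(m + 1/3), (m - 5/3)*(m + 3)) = 1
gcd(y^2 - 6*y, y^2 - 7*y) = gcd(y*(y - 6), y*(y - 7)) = y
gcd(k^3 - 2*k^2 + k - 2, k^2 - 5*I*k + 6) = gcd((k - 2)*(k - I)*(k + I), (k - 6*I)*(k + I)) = k + I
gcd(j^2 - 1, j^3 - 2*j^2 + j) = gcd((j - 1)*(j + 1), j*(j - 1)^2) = j - 1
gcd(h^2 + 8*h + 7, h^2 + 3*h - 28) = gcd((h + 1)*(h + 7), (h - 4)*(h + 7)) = h + 7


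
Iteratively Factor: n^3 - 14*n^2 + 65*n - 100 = (n - 4)*(n^2 - 10*n + 25) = (n - 5)*(n - 4)*(n - 5)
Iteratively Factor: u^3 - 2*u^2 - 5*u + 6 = (u + 2)*(u^2 - 4*u + 3) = (u - 3)*(u + 2)*(u - 1)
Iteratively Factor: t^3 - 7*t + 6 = (t + 3)*(t^2 - 3*t + 2) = (t - 1)*(t + 3)*(t - 2)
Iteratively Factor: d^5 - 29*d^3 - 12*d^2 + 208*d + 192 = (d + 3)*(d^4 - 3*d^3 - 20*d^2 + 48*d + 64) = (d + 1)*(d + 3)*(d^3 - 4*d^2 - 16*d + 64) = (d + 1)*(d + 3)*(d + 4)*(d^2 - 8*d + 16) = (d - 4)*(d + 1)*(d + 3)*(d + 4)*(d - 4)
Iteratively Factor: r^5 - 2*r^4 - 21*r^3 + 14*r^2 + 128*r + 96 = (r + 1)*(r^4 - 3*r^3 - 18*r^2 + 32*r + 96) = (r + 1)*(r + 2)*(r^3 - 5*r^2 - 8*r + 48) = (r + 1)*(r + 2)*(r + 3)*(r^2 - 8*r + 16) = (r - 4)*(r + 1)*(r + 2)*(r + 3)*(r - 4)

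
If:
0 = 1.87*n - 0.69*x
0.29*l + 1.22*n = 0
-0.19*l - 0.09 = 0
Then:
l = -0.47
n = 0.11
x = 0.31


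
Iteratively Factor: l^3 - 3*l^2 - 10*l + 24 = (l - 2)*(l^2 - l - 12) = (l - 4)*(l - 2)*(l + 3)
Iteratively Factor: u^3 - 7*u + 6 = (u - 1)*(u^2 + u - 6) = (u - 2)*(u - 1)*(u + 3)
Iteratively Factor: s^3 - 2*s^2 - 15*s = (s - 5)*(s^2 + 3*s) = (s - 5)*(s + 3)*(s)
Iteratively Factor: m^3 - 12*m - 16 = (m + 2)*(m^2 - 2*m - 8) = (m + 2)^2*(m - 4)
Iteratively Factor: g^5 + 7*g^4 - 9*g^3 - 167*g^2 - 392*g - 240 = (g + 3)*(g^4 + 4*g^3 - 21*g^2 - 104*g - 80) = (g - 5)*(g + 3)*(g^3 + 9*g^2 + 24*g + 16) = (g - 5)*(g + 3)*(g + 4)*(g^2 + 5*g + 4) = (g - 5)*(g + 3)*(g + 4)^2*(g + 1)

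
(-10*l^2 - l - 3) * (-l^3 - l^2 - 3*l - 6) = 10*l^5 + 11*l^4 + 34*l^3 + 66*l^2 + 15*l + 18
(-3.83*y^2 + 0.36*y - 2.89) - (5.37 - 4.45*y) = -3.83*y^2 + 4.81*y - 8.26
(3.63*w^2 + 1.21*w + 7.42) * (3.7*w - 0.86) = 13.431*w^3 + 1.3552*w^2 + 26.4134*w - 6.3812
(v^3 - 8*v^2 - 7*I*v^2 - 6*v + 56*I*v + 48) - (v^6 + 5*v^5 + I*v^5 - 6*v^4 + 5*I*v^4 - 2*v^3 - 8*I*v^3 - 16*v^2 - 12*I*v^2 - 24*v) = -v^6 - 5*v^5 - I*v^5 + 6*v^4 - 5*I*v^4 + 3*v^3 + 8*I*v^3 + 8*v^2 + 5*I*v^2 + 18*v + 56*I*v + 48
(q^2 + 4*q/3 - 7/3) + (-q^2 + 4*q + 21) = 16*q/3 + 56/3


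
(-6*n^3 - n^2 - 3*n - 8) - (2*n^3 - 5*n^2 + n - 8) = -8*n^3 + 4*n^2 - 4*n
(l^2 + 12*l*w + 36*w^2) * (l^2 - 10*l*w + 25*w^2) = l^4 + 2*l^3*w - 59*l^2*w^2 - 60*l*w^3 + 900*w^4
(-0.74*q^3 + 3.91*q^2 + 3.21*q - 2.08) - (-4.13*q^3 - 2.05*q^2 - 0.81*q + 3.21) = 3.39*q^3 + 5.96*q^2 + 4.02*q - 5.29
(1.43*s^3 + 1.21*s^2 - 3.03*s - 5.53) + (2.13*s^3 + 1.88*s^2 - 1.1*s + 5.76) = 3.56*s^3 + 3.09*s^2 - 4.13*s + 0.23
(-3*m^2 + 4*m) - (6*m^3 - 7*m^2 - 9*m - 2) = -6*m^3 + 4*m^2 + 13*m + 2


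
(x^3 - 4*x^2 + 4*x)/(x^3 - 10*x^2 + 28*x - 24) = x/(x - 6)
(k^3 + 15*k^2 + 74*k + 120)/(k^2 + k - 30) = (k^2 + 9*k + 20)/(k - 5)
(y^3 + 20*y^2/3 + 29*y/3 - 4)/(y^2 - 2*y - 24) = (y^2 + 8*y/3 - 1)/(y - 6)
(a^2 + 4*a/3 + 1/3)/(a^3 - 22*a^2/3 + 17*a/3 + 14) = (3*a + 1)/(3*a^2 - 25*a + 42)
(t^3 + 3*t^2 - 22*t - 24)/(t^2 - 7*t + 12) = (t^2 + 7*t + 6)/(t - 3)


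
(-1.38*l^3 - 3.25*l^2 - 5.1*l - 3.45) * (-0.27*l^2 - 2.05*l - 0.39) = 0.3726*l^5 + 3.7065*l^4 + 8.5777*l^3 + 12.654*l^2 + 9.0615*l + 1.3455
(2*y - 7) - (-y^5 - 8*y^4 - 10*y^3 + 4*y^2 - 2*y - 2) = y^5 + 8*y^4 + 10*y^3 - 4*y^2 + 4*y - 5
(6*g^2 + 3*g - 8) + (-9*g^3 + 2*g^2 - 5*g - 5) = -9*g^3 + 8*g^2 - 2*g - 13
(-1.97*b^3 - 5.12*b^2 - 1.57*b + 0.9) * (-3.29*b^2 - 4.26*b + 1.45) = 6.4813*b^5 + 25.237*b^4 + 24.12*b^3 - 3.6968*b^2 - 6.1105*b + 1.305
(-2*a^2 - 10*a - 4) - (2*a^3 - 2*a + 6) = -2*a^3 - 2*a^2 - 8*a - 10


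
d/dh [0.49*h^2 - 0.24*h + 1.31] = 0.98*h - 0.24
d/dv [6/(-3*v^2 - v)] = 6*(6*v + 1)/(v^2*(3*v + 1)^2)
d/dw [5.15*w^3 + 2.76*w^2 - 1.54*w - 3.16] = 15.45*w^2 + 5.52*w - 1.54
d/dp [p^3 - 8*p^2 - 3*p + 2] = 3*p^2 - 16*p - 3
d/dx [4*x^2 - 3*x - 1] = 8*x - 3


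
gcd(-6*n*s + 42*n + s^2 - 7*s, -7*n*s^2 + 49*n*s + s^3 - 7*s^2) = s - 7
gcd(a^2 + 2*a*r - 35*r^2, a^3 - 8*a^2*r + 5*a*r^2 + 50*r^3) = -a + 5*r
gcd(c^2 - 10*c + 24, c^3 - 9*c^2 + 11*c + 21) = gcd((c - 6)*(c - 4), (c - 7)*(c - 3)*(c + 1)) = 1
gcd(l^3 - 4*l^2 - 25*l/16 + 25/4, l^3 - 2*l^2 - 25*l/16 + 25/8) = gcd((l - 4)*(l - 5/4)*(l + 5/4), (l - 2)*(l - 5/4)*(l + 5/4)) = l^2 - 25/16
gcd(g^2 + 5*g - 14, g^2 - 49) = g + 7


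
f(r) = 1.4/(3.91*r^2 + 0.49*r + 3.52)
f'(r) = 1.4*(-7.82*r - 0.49)/(3.91*r^2 + 0.49*r + 3.52)^2 = (-10.948*r - 0.686)/(3.91*r^2 + 0.49*r + 3.52)^2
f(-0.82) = 0.24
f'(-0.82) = 0.25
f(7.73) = 0.01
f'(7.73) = -0.00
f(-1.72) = 0.10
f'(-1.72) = 0.09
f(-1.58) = 0.11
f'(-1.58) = 0.11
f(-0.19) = 0.39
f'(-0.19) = 0.11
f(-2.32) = 0.06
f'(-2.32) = 0.05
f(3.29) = 0.03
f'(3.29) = -0.02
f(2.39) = 0.05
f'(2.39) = -0.04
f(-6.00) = 0.01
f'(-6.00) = 0.00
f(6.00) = 0.01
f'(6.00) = -0.00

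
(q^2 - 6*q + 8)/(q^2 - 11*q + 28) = (q - 2)/(q - 7)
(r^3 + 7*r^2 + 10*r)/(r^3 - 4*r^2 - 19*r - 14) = r*(r + 5)/(r^2 - 6*r - 7)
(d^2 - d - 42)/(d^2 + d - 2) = (d^2 - d - 42)/(d^2 + d - 2)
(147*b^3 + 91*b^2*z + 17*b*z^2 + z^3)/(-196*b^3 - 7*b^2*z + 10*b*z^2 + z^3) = (3*b + z)/(-4*b + z)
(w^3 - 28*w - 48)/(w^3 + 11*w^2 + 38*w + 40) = (w - 6)/(w + 5)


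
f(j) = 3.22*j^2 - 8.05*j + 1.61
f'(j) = 6.44*j - 8.05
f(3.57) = 13.91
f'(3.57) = 14.94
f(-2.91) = 52.30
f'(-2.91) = -26.79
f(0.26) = -0.27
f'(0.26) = -6.38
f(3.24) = 9.33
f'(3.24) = 12.82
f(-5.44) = 140.69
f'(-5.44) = -43.08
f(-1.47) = 20.40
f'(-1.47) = -17.52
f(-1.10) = 14.36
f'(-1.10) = -15.13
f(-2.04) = 31.43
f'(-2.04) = -21.19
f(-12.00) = 561.89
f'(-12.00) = -85.33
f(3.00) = 6.44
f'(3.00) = 11.27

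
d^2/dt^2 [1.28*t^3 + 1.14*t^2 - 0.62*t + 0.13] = 7.68*t + 2.28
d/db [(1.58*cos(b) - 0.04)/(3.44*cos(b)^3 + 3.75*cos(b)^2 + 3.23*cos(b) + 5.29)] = (10.8704*cos(b)^3 + 5.5122*cos(b)^2 - 0.3*cos(b) - 8.4874)*sin(b)/(11.8336*cos(b)^6 + 25.8*cos(b)^5 + 36.2849*cos(b)^4 + 60.6202*cos(b)^3 + 50.1079*cos(b)^2 + 34.1734*cos(b) + 27.9841)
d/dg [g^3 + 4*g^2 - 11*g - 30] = 3*g^2 + 8*g - 11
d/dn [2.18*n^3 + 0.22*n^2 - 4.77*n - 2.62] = 6.54*n^2 + 0.44*n - 4.77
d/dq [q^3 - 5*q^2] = q*(3*q - 10)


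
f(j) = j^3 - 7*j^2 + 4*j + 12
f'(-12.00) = 604.00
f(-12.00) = -2772.00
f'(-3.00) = 73.00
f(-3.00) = -90.00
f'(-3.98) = 107.24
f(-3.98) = -177.85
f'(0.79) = -5.19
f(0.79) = 11.28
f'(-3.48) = 89.05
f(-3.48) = -128.84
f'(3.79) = -5.97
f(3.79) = -18.95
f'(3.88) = -5.16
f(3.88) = -19.45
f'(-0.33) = 8.95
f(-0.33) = 9.88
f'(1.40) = -9.72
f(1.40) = 6.62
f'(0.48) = -2.03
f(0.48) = 12.42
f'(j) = 3*j^2 - 14*j + 4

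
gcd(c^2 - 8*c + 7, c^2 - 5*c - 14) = c - 7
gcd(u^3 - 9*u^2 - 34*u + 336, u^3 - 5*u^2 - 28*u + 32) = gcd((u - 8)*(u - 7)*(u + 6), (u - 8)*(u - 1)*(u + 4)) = u - 8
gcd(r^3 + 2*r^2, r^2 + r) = r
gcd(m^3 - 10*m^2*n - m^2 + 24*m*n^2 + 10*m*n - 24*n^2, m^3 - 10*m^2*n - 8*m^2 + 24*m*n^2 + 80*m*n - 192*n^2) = m^2 - 10*m*n + 24*n^2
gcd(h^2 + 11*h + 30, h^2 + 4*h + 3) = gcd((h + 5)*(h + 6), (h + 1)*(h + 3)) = 1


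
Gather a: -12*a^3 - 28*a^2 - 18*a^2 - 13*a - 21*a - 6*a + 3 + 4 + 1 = -12*a^3 - 46*a^2 - 40*a + 8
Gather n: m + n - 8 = m + n - 8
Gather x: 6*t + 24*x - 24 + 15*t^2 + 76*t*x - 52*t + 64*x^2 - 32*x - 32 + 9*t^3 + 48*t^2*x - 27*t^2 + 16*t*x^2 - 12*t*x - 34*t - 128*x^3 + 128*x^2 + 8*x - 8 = 9*t^3 - 12*t^2 - 80*t - 128*x^3 + x^2*(16*t + 192) + x*(48*t^2 + 64*t) - 64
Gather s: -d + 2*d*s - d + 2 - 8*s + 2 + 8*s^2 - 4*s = -2*d + 8*s^2 + s*(2*d - 12) + 4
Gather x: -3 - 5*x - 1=-5*x - 4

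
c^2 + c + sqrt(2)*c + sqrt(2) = (c + 1)*(c + sqrt(2))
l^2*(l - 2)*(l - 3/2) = l^4 - 7*l^3/2 + 3*l^2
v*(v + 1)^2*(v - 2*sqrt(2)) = v^4 - 2*sqrt(2)*v^3 + 2*v^3 - 4*sqrt(2)*v^2 + v^2 - 2*sqrt(2)*v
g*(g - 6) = g^2 - 6*g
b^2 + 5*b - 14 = (b - 2)*(b + 7)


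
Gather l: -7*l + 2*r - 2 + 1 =-7*l + 2*r - 1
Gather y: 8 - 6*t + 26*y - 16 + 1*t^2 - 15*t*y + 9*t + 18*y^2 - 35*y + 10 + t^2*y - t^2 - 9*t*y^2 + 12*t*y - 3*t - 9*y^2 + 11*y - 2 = y^2*(9 - 9*t) + y*(t^2 - 3*t + 2)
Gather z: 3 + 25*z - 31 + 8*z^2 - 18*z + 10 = 8*z^2 + 7*z - 18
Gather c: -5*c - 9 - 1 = -5*c - 10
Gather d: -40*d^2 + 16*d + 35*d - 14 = -40*d^2 + 51*d - 14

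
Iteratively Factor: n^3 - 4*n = (n)*(n^2 - 4) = n*(n + 2)*(n - 2)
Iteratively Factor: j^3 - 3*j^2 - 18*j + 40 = (j - 5)*(j^2 + 2*j - 8) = (j - 5)*(j - 2)*(j + 4)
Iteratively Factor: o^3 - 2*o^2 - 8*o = (o + 2)*(o^2 - 4*o) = o*(o + 2)*(o - 4)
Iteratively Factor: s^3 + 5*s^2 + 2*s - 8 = (s + 2)*(s^2 + 3*s - 4) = (s - 1)*(s + 2)*(s + 4)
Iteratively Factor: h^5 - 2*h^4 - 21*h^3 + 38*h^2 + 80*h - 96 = (h - 3)*(h^4 + h^3 - 18*h^2 - 16*h + 32) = (h - 3)*(h - 1)*(h^3 + 2*h^2 - 16*h - 32) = (h - 3)*(h - 1)*(h + 2)*(h^2 - 16) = (h - 3)*(h - 1)*(h + 2)*(h + 4)*(h - 4)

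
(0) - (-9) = 9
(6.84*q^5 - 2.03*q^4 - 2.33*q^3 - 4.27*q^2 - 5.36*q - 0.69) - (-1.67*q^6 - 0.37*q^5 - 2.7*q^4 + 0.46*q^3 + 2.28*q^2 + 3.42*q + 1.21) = 1.67*q^6 + 7.21*q^5 + 0.67*q^4 - 2.79*q^3 - 6.55*q^2 - 8.78*q - 1.9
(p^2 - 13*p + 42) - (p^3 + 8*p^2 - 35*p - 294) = -p^3 - 7*p^2 + 22*p + 336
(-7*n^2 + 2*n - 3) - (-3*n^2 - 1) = -4*n^2 + 2*n - 2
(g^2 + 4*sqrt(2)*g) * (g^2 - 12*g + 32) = g^4 - 12*g^3 + 4*sqrt(2)*g^3 - 48*sqrt(2)*g^2 + 32*g^2 + 128*sqrt(2)*g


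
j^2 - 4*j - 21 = (j - 7)*(j + 3)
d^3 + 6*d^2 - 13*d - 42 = (d - 3)*(d + 2)*(d + 7)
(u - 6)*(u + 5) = u^2 - u - 30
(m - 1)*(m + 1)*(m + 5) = m^3 + 5*m^2 - m - 5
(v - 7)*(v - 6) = v^2 - 13*v + 42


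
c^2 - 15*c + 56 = (c - 8)*(c - 7)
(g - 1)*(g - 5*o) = g^2 - 5*g*o - g + 5*o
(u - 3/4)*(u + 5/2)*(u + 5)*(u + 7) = u^4 + 55*u^3/4 + 433*u^2/8 + 155*u/4 - 525/8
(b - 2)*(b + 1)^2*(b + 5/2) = b^4 + 5*b^3/2 - 3*b^2 - 19*b/2 - 5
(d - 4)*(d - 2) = d^2 - 6*d + 8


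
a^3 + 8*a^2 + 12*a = a*(a + 2)*(a + 6)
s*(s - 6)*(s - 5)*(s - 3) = s^4 - 14*s^3 + 63*s^2 - 90*s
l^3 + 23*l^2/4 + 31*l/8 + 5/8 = (l + 1/4)*(l + 1/2)*(l + 5)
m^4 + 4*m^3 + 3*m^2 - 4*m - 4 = (m - 1)*(m + 1)*(m + 2)^2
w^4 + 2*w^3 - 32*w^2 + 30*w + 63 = (w - 3)^2*(w + 1)*(w + 7)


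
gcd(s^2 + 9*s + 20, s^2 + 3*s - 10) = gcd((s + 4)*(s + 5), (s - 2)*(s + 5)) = s + 5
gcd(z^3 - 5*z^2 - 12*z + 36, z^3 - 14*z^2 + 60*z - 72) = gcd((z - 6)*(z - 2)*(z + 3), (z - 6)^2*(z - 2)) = z^2 - 8*z + 12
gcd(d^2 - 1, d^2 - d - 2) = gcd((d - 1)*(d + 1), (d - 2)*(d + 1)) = d + 1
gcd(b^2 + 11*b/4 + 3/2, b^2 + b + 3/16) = b + 3/4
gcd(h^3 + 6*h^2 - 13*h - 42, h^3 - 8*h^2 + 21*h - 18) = h - 3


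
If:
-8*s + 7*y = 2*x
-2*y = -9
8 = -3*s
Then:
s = -8/3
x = 317/12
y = 9/2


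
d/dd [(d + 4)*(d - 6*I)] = 2*d + 4 - 6*I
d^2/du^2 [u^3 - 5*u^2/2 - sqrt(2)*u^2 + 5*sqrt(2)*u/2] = 6*u - 5 - 2*sqrt(2)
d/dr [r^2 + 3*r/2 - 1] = 2*r + 3/2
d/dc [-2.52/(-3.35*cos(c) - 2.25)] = 8.442*sin(c)/(3.35*cos(c) + 2.25)^2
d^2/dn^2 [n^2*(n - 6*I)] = 6*n - 12*I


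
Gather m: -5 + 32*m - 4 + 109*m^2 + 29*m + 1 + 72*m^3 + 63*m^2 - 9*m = 72*m^3 + 172*m^2 + 52*m - 8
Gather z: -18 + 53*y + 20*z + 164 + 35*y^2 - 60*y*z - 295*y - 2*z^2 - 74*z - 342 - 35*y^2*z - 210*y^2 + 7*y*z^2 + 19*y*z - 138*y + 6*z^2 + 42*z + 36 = -175*y^2 - 380*y + z^2*(7*y + 4) + z*(-35*y^2 - 41*y - 12) - 160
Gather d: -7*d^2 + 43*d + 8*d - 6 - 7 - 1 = -7*d^2 + 51*d - 14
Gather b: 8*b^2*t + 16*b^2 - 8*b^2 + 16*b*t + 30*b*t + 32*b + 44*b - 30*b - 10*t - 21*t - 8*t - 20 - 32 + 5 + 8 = b^2*(8*t + 8) + b*(46*t + 46) - 39*t - 39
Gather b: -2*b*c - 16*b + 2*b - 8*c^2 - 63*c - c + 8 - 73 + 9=b*(-2*c - 14) - 8*c^2 - 64*c - 56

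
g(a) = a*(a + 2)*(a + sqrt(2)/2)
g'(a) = a*(a + 2) + a*(a + sqrt(2)/2) + (a + 2)*(a + sqrt(2)/2)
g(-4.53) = -43.81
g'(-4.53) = 38.45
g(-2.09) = -0.26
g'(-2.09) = 3.20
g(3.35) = 72.71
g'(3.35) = 53.22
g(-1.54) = 0.59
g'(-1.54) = 0.19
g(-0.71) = 0.00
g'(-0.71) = -0.92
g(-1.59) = 0.58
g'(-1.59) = 0.39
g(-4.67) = -49.41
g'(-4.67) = 41.56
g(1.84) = 18.00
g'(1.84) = 21.53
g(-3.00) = -6.88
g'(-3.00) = 12.17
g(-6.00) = -127.03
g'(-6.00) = 76.93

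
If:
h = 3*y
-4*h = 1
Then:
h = -1/4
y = -1/12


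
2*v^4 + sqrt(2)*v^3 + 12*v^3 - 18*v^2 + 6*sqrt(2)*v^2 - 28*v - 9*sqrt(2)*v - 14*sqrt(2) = (v - 2)*(v + 7)*(sqrt(2)*v + 1)*(sqrt(2)*v + sqrt(2))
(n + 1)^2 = n^2 + 2*n + 1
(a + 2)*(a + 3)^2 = a^3 + 8*a^2 + 21*a + 18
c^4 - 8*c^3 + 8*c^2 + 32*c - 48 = (c - 6)*(c - 2)^2*(c + 2)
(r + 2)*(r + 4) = r^2 + 6*r + 8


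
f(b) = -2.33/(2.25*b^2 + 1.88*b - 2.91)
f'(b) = -2.33*(-4.5*b - 1.88)/(2.25*b^2 + 1.88*b - 2.91)^2 = (10.485*b + 4.3804)/(2.25*b^2 + 1.88*b - 2.91)^2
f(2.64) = -0.13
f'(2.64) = 0.10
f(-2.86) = -0.23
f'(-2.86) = -0.25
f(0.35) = 1.18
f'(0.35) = 2.06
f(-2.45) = -0.39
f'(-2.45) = -0.59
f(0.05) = 0.83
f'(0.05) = 0.62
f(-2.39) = -0.43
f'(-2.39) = -0.70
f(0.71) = 5.28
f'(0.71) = 60.81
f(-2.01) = -0.97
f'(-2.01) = -2.89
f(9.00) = -0.01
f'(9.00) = 0.00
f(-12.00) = -0.01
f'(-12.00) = -0.00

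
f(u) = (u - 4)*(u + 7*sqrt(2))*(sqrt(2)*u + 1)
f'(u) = sqrt(2)*(u - 4)*(u + 7*sqrt(2)) + (u - 4)*(sqrt(2)*u + 1) + (u + 7*sqrt(2))*(sqrt(2)*u + 1)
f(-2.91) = 150.46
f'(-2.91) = -68.55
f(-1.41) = 45.65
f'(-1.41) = -68.01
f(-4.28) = 235.11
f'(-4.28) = -52.36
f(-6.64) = 290.99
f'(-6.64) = 12.88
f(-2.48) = 120.54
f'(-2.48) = -70.35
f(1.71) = -90.88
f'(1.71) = -5.74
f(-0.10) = -34.50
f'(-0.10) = -51.93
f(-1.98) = 85.25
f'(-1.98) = -70.47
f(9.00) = 1297.25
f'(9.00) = 461.73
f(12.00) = 3148.37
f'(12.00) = 785.08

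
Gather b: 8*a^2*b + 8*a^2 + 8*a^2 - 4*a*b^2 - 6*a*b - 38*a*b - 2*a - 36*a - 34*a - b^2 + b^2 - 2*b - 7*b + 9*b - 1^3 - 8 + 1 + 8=16*a^2 - 4*a*b^2 - 72*a + b*(8*a^2 - 44*a)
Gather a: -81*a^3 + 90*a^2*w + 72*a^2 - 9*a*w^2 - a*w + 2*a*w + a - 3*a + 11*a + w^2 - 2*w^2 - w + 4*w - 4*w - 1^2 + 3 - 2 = -81*a^3 + a^2*(90*w + 72) + a*(-9*w^2 + w + 9) - w^2 - w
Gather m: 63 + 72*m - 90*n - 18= 72*m - 90*n + 45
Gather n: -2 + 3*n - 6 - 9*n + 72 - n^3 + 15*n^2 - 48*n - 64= -n^3 + 15*n^2 - 54*n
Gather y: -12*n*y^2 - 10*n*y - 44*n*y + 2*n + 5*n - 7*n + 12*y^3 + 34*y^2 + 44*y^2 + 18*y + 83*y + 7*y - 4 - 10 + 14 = 12*y^3 + y^2*(78 - 12*n) + y*(108 - 54*n)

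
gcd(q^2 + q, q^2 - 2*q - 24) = 1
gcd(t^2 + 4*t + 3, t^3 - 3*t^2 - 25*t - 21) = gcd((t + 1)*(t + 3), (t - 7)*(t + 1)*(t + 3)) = t^2 + 4*t + 3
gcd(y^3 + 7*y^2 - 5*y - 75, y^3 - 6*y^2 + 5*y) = 1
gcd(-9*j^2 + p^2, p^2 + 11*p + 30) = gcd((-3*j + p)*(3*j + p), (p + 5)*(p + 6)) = 1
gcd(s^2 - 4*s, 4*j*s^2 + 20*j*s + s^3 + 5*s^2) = s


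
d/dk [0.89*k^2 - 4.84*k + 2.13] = 1.78*k - 4.84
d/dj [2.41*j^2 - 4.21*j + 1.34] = 4.82*j - 4.21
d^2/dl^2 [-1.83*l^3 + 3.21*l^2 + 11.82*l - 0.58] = 6.42 - 10.98*l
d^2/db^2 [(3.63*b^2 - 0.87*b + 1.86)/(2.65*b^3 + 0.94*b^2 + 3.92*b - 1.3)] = (50.98335*b^6 - 36.65745*b^5 - 82.5114599999998*b^4 + 238.993068*b^3 + 116.440416*b^2 + 73.189728*b + 65.111208)/(18.609625*b^9 + 19.80345*b^8 + 89.60922*b^7 + 32.031154*b^6 + 113.124216*b^5 - 41.139192*b^4 + 44.930348*b^3 - 55.16316*b^2 + 19.8744*b - 2.197)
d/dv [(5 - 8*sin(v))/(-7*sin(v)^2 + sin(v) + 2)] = (-56*sin(v)^2 + 70*sin(v) - 21)*cos(v)/(-7*sin(v)^2 + sin(v) + 2)^2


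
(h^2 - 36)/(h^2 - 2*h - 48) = (h - 6)/(h - 8)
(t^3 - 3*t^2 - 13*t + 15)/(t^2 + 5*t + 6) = (t^2 - 6*t + 5)/(t + 2)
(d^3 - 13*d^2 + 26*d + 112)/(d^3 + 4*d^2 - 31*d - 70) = (d^2 - 15*d + 56)/(d^2 + 2*d - 35)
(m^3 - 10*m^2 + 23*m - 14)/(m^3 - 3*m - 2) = (m^2 - 8*m + 7)/(m^2 + 2*m + 1)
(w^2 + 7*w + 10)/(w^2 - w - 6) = (w + 5)/(w - 3)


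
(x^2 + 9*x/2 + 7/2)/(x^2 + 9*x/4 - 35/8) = 4*(x + 1)/(4*x - 5)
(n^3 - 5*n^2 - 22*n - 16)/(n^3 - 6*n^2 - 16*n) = (n + 1)/n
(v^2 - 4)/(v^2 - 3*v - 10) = (v - 2)/(v - 5)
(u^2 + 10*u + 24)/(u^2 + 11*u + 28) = (u + 6)/(u + 7)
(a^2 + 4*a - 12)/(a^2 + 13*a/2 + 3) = 2*(a - 2)/(2*a + 1)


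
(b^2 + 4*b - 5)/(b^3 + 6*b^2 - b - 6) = (b + 5)/(b^2 + 7*b + 6)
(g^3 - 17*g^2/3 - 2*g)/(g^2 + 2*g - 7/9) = 3*g*(3*g^2 - 17*g - 6)/(9*g^2 + 18*g - 7)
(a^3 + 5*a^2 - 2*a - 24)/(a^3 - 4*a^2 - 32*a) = (a^2 + a - 6)/(a*(a - 8))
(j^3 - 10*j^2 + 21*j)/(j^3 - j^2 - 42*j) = (j - 3)/(j + 6)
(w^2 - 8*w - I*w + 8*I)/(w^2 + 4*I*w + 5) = (w - 8)/(w + 5*I)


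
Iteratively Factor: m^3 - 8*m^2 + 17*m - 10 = (m - 1)*(m^2 - 7*m + 10) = (m - 5)*(m - 1)*(m - 2)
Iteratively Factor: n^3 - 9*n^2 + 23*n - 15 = (n - 1)*(n^2 - 8*n + 15) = (n - 3)*(n - 1)*(n - 5)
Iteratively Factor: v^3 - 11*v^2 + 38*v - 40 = (v - 5)*(v^2 - 6*v + 8) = (v - 5)*(v - 2)*(v - 4)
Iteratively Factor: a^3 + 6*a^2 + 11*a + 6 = (a + 3)*(a^2 + 3*a + 2) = (a + 2)*(a + 3)*(a + 1)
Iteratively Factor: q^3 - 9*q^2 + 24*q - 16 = (q - 4)*(q^2 - 5*q + 4) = (q - 4)*(q - 1)*(q - 4)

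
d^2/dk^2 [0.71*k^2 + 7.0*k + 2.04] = 1.42000000000000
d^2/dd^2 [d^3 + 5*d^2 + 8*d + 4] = 6*d + 10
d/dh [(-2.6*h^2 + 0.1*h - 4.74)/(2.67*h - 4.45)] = (-6.942*h^2 + 23.14*h + 12.2108)/(7.1289*h^2 - 23.763*h + 19.8025)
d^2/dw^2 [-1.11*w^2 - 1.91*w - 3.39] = -2.22000000000000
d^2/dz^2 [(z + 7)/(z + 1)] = 12/(z + 1)^3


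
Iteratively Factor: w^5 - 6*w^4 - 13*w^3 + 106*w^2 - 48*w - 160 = (w - 4)*(w^4 - 2*w^3 - 21*w^2 + 22*w + 40) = (w - 4)*(w - 2)*(w^3 - 21*w - 20) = (w - 4)*(w - 2)*(w + 1)*(w^2 - w - 20) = (w - 5)*(w - 4)*(w - 2)*(w + 1)*(w + 4)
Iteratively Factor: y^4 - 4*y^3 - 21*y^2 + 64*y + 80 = (y - 5)*(y^3 + y^2 - 16*y - 16) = (y - 5)*(y - 4)*(y^2 + 5*y + 4) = (y - 5)*(y - 4)*(y + 1)*(y + 4)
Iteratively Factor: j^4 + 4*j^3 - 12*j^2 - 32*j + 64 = (j + 4)*(j^3 - 12*j + 16) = (j + 4)^2*(j^2 - 4*j + 4) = (j - 2)*(j + 4)^2*(j - 2)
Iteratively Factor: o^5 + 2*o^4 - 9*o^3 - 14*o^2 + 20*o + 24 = (o - 2)*(o^4 + 4*o^3 - o^2 - 16*o - 12) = (o - 2)^2*(o^3 + 6*o^2 + 11*o + 6) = (o - 2)^2*(o + 2)*(o^2 + 4*o + 3) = (o - 2)^2*(o + 2)*(o + 3)*(o + 1)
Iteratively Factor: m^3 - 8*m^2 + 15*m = (m - 3)*(m^2 - 5*m) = m*(m - 3)*(m - 5)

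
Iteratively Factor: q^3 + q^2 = (q)*(q^2 + q) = q^2*(q + 1)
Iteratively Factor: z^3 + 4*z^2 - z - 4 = (z + 1)*(z^2 + 3*z - 4) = (z - 1)*(z + 1)*(z + 4)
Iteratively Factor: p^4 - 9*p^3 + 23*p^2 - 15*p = (p - 5)*(p^3 - 4*p^2 + 3*p) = p*(p - 5)*(p^2 - 4*p + 3) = p*(p - 5)*(p - 1)*(p - 3)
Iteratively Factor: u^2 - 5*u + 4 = (u - 1)*(u - 4)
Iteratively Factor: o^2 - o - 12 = (o - 4)*(o + 3)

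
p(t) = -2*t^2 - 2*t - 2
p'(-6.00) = 22.00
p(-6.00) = -62.00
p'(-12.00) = 46.00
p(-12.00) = -266.00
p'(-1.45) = 3.80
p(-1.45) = -3.30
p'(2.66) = -12.64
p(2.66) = -21.47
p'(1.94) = -9.76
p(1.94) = -13.41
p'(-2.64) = 8.56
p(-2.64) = -10.66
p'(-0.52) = 0.08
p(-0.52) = -1.50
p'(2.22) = -10.88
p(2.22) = -16.30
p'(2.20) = -10.80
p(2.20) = -16.08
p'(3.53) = -16.12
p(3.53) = -33.98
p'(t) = -4*t - 2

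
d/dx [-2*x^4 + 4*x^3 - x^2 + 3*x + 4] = -8*x^3 + 12*x^2 - 2*x + 3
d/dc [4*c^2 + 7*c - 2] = 8*c + 7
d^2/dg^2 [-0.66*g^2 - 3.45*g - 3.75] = -1.32000000000000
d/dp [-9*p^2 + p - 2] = 1 - 18*p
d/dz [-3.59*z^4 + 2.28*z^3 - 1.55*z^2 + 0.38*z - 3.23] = -14.36*z^3 + 6.84*z^2 - 3.1*z + 0.38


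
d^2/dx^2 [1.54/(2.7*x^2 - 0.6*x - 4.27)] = (22.4532*x^2 - 4.9896*x - 1.54*(5.4*x - 0.6)*(10.8*x - 1.2) - 35.50932)/(-2.7*x^2 + 0.6*x + 4.27)^3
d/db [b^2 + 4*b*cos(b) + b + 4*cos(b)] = -4*b*sin(b) + 2*b + 4*sqrt(2)*cos(b + pi/4) + 1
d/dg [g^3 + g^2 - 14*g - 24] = 3*g^2 + 2*g - 14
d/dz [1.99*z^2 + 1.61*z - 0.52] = 3.98*z + 1.61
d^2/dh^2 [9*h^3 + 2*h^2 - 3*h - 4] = 54*h + 4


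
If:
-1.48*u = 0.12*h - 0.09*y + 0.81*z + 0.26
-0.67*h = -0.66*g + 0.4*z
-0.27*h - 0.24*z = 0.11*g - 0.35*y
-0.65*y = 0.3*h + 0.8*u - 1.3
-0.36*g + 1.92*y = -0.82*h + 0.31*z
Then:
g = -0.76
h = 2.35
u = 2.36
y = -1.99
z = -5.20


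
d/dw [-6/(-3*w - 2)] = -18/(3*w + 2)^2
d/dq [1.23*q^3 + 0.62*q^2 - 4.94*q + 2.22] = 3.69*q^2 + 1.24*q - 4.94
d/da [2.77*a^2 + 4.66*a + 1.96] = 5.54*a + 4.66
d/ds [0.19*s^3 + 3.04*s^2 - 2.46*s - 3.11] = 0.57*s^2 + 6.08*s - 2.46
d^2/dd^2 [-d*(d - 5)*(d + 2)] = 6 - 6*d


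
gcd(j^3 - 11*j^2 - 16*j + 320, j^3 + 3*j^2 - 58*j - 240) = j^2 - 3*j - 40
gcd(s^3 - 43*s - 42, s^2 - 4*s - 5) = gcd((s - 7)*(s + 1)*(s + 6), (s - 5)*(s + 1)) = s + 1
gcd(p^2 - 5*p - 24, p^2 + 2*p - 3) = p + 3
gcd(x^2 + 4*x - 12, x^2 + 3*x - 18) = x + 6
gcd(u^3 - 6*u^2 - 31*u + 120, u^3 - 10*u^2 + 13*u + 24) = u^2 - 11*u + 24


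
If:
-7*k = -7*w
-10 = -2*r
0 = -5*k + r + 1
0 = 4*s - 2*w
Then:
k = 6/5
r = 5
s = 3/5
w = 6/5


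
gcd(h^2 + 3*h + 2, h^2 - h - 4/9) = 1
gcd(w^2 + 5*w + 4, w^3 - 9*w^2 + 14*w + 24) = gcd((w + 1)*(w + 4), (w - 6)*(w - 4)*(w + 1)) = w + 1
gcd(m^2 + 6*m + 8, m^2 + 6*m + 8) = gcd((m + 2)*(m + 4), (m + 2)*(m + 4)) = m^2 + 6*m + 8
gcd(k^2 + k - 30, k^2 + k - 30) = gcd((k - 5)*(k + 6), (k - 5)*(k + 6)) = k^2 + k - 30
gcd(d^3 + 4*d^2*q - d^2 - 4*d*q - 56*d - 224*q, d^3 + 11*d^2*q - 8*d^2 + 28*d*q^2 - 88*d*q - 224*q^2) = d^2 + 4*d*q - 8*d - 32*q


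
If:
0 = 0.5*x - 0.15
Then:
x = 0.30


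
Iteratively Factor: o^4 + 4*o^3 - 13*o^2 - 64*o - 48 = (o - 4)*(o^3 + 8*o^2 + 19*o + 12) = (o - 4)*(o + 3)*(o^2 + 5*o + 4) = (o - 4)*(o + 1)*(o + 3)*(o + 4)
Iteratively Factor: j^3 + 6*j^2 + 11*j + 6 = (j + 3)*(j^2 + 3*j + 2) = (j + 1)*(j + 3)*(j + 2)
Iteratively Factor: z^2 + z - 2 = (z - 1)*(z + 2)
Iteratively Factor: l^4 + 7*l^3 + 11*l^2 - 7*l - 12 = (l - 1)*(l^3 + 8*l^2 + 19*l + 12) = (l - 1)*(l + 4)*(l^2 + 4*l + 3) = (l - 1)*(l + 3)*(l + 4)*(l + 1)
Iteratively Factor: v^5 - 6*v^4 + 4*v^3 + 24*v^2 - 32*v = (v)*(v^4 - 6*v^3 + 4*v^2 + 24*v - 32) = v*(v - 4)*(v^3 - 2*v^2 - 4*v + 8) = v*(v - 4)*(v - 2)*(v^2 - 4) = v*(v - 4)*(v - 2)^2*(v + 2)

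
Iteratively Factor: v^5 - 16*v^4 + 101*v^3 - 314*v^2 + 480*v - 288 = (v - 4)*(v^4 - 12*v^3 + 53*v^2 - 102*v + 72) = (v - 4)^2*(v^3 - 8*v^2 + 21*v - 18) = (v - 4)^2*(v - 3)*(v^2 - 5*v + 6) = (v - 4)^2*(v - 3)*(v - 2)*(v - 3)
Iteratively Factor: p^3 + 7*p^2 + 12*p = (p + 4)*(p^2 + 3*p) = (p + 3)*(p + 4)*(p)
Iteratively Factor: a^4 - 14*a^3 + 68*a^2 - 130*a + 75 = (a - 3)*(a^3 - 11*a^2 + 35*a - 25) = (a - 5)*(a - 3)*(a^2 - 6*a + 5) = (a - 5)*(a - 3)*(a - 1)*(a - 5)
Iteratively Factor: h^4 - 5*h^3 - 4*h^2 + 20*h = (h + 2)*(h^3 - 7*h^2 + 10*h) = (h - 5)*(h + 2)*(h^2 - 2*h) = h*(h - 5)*(h + 2)*(h - 2)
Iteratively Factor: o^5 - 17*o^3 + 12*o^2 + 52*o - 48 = (o + 2)*(o^4 - 2*o^3 - 13*o^2 + 38*o - 24) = (o - 2)*(o + 2)*(o^3 - 13*o + 12) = (o - 2)*(o - 1)*(o + 2)*(o^2 + o - 12) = (o - 2)*(o - 1)*(o + 2)*(o + 4)*(o - 3)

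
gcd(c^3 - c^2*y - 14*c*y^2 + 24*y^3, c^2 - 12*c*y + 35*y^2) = 1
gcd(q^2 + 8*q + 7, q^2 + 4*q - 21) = q + 7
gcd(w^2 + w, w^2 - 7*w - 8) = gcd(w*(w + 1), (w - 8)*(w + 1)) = w + 1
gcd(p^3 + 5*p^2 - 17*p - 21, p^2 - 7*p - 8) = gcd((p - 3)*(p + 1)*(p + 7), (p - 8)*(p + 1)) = p + 1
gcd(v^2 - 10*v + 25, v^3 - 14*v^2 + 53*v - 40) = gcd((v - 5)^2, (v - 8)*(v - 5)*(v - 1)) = v - 5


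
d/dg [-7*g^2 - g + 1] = -14*g - 1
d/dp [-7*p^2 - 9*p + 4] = -14*p - 9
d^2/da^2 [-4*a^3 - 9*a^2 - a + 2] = -24*a - 18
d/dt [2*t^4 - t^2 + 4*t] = 8*t^3 - 2*t + 4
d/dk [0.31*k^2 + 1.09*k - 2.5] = 0.62*k + 1.09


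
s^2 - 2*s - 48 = (s - 8)*(s + 6)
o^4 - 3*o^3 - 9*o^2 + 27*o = o*(o - 3)^2*(o + 3)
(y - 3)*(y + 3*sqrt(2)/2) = y^2 - 3*y + 3*sqrt(2)*y/2 - 9*sqrt(2)/2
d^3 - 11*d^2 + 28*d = d*(d - 7)*(d - 4)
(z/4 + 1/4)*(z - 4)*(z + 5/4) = z^3/4 - 7*z^2/16 - 31*z/16 - 5/4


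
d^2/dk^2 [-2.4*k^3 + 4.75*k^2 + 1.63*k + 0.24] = 9.5 - 14.4*k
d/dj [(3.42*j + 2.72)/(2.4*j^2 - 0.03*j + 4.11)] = (-8.208*j^2 - 13.056*j + 14.1378)/(5.76*j^4 - 0.144*j^3 + 19.7289*j^2 - 0.2466*j + 16.8921)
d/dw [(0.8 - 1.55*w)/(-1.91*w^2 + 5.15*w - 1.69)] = (-2.9605*w^2 + 3.056*w - 1.5005)/(3.6481*w^4 - 19.673*w^3 + 32.9783*w^2 - 17.407*w + 2.8561)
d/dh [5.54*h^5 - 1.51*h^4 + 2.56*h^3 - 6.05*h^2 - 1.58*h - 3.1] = 27.7*h^4 - 6.04*h^3 + 7.68*h^2 - 12.1*h - 1.58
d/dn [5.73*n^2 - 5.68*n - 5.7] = 11.46*n - 5.68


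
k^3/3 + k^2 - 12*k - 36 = (k/3 + 1)*(k - 6)*(k + 6)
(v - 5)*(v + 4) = v^2 - v - 20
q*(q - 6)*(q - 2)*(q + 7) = q^4 - q^3 - 44*q^2 + 84*q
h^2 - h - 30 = (h - 6)*(h + 5)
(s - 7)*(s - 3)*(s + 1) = s^3 - 9*s^2 + 11*s + 21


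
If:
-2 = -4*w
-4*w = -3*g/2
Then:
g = 4/3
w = 1/2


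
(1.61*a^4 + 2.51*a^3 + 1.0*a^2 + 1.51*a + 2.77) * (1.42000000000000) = 2.2862*a^4 + 3.5642*a^3 + 1.42*a^2 + 2.1442*a + 3.9334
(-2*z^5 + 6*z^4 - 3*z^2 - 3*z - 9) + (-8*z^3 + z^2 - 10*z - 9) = -2*z^5 + 6*z^4 - 8*z^3 - 2*z^2 - 13*z - 18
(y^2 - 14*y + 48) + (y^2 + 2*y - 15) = 2*y^2 - 12*y + 33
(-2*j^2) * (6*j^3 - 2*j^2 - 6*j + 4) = -12*j^5 + 4*j^4 + 12*j^3 - 8*j^2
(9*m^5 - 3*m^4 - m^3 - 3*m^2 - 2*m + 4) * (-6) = -54*m^5 + 18*m^4 + 6*m^3 + 18*m^2 + 12*m - 24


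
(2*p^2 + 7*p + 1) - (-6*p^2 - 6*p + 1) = 8*p^2 + 13*p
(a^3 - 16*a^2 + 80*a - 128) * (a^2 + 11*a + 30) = a^5 - 5*a^4 - 66*a^3 + 272*a^2 + 992*a - 3840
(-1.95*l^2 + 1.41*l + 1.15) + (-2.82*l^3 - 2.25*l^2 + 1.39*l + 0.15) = -2.82*l^3 - 4.2*l^2 + 2.8*l + 1.3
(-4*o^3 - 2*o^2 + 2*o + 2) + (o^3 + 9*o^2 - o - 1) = -3*o^3 + 7*o^2 + o + 1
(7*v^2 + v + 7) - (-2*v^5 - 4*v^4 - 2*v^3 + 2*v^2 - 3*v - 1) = 2*v^5 + 4*v^4 + 2*v^3 + 5*v^2 + 4*v + 8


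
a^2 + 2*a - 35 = (a - 5)*(a + 7)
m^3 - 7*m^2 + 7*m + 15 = (m - 5)*(m - 3)*(m + 1)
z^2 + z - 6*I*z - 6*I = (z + 1)*(z - 6*I)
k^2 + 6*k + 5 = (k + 1)*(k + 5)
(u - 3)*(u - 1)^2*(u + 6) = u^4 + u^3 - 23*u^2 + 39*u - 18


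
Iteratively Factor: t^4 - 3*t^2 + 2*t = (t - 1)*(t^3 + t^2 - 2*t) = (t - 1)^2*(t^2 + 2*t) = (t - 1)^2*(t + 2)*(t)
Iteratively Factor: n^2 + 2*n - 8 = (n + 4)*(n - 2)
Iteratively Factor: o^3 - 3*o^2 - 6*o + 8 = (o + 2)*(o^2 - 5*o + 4) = (o - 4)*(o + 2)*(o - 1)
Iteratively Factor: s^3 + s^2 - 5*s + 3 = (s - 1)*(s^2 + 2*s - 3) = (s - 1)^2*(s + 3)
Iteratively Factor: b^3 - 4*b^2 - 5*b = (b + 1)*(b^2 - 5*b) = (b - 5)*(b + 1)*(b)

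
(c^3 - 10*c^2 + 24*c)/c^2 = c - 10 + 24/c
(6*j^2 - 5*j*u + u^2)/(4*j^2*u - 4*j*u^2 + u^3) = (-3*j + u)/(u*(-2*j + u))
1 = 1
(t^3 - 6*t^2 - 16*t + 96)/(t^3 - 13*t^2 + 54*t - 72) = (t + 4)/(t - 3)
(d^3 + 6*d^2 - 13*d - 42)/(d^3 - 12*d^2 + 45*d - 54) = (d^2 + 9*d + 14)/(d^2 - 9*d + 18)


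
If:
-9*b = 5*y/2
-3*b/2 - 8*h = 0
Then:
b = -5*y/18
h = 5*y/96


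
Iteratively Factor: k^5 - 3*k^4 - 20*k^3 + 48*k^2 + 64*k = (k - 4)*(k^4 + k^3 - 16*k^2 - 16*k) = k*(k - 4)*(k^3 + k^2 - 16*k - 16) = k*(k - 4)^2*(k^2 + 5*k + 4) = k*(k - 4)^2*(k + 1)*(k + 4)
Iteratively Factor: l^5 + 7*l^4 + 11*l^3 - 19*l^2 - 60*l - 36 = (l + 3)*(l^4 + 4*l^3 - l^2 - 16*l - 12) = (l + 1)*(l + 3)*(l^3 + 3*l^2 - 4*l - 12) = (l + 1)*(l + 2)*(l + 3)*(l^2 + l - 6) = (l - 2)*(l + 1)*(l + 2)*(l + 3)*(l + 3)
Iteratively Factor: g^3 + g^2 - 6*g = (g)*(g^2 + g - 6) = g*(g - 2)*(g + 3)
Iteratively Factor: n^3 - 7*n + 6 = (n + 3)*(n^2 - 3*n + 2) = (n - 1)*(n + 3)*(n - 2)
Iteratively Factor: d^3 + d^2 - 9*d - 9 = (d + 1)*(d^2 - 9) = (d + 1)*(d + 3)*(d - 3)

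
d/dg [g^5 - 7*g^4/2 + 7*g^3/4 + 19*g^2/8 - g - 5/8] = 5*g^4 - 14*g^3 + 21*g^2/4 + 19*g/4 - 1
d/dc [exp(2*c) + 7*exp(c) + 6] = (2*exp(c) + 7)*exp(c)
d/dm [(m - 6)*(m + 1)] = 2*m - 5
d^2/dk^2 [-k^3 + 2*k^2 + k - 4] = 4 - 6*k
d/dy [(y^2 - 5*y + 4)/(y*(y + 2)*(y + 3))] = (-y^4 + 10*y^3 + 19*y^2 - 40*y - 24)/(y^2*(y^4 + 10*y^3 + 37*y^2 + 60*y + 36))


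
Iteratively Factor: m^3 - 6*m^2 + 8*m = (m - 2)*(m^2 - 4*m) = (m - 4)*(m - 2)*(m)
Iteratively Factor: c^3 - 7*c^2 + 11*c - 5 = (c - 5)*(c^2 - 2*c + 1) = (c - 5)*(c - 1)*(c - 1)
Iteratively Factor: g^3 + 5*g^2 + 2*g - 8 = (g + 2)*(g^2 + 3*g - 4) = (g + 2)*(g + 4)*(g - 1)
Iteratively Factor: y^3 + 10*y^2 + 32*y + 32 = (y + 4)*(y^2 + 6*y + 8) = (y + 2)*(y + 4)*(y + 4)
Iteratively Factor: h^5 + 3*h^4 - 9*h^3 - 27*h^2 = (h + 3)*(h^4 - 9*h^2) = (h - 3)*(h + 3)*(h^3 + 3*h^2) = (h - 3)*(h + 3)^2*(h^2) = h*(h - 3)*(h + 3)^2*(h)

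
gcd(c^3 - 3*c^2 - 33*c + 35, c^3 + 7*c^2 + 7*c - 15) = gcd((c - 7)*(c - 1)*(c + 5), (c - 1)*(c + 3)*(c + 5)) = c^2 + 4*c - 5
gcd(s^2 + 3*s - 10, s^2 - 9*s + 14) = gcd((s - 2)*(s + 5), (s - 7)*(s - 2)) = s - 2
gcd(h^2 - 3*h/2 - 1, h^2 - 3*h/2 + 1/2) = 1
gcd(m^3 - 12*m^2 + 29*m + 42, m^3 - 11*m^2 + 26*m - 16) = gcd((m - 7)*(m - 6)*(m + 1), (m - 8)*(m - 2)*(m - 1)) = 1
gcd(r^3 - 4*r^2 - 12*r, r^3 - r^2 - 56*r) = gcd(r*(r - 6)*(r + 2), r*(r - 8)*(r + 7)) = r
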